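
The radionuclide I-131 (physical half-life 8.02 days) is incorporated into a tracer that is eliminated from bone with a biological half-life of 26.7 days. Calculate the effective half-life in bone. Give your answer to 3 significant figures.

6.17 days

1/t_eff = 1/t_phys + 1/t_biol = 1/8.02 + 1/26.7 = 0.16214 per day.
t_eff = 8.02 × 26.7 / (8.02 + 26.7) ≈ 6.1675 days.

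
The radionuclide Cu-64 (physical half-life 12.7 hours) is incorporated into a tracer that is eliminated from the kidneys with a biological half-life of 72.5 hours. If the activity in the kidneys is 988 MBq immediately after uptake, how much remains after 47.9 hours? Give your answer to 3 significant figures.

1/t_eff = 1/t_phys + 1/t_biol = 1/12.7 + 1/72.5 = 0.092533 per hour.
t_eff = 12.7 × 72.5 / (12.7 + 72.5) ≈ 10.807 hours.
Remaining = 988 × (1/2)^(47.9/10.807) = 988 × (1/2)^4.4323 ≈ 45.76 MBq.

45.8 MBq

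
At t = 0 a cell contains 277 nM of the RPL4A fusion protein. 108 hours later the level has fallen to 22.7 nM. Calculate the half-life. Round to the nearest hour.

30 hours

A/A₀ = 22.7/277 ≈ 0.081949.
n = log₂(12.203) ≈ 3.6091 half-lives elapsed in 108 hours.
t½ = 108/3.6091 ≈ 29.924 hours.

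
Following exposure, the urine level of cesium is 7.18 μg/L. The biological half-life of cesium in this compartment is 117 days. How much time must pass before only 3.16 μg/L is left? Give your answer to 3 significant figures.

139 days

Fraction remaining = 3.16/7.18 ≈ 0.44011.
n = log₂(7.18/3.16) = ln(2.2722)/ln 2 ≈ 1.1841 half-lives.
t = n × t½ = 1.1841 × 117 ≈ 138.53 days.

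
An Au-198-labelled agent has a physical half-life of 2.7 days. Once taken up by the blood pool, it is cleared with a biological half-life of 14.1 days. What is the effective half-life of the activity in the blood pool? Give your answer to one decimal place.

1/t_eff = 1/t_phys + 1/t_biol = 1/2.7 + 1/14.1 = 0.44129 per day.
t_eff = 2.7 × 14.1 / (2.7 + 14.1) ≈ 2.2661 days.

2.3 days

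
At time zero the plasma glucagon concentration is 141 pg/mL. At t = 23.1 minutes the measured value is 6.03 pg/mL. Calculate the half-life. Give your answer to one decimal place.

A/A₀ = 6.03/141 ≈ 0.042766.
n = log₂(23.383) ≈ 4.5474 half-lives elapsed in 23.1 minutes.
t½ = 23.1/4.5474 ≈ 5.0798 minutes.

5.1 minutes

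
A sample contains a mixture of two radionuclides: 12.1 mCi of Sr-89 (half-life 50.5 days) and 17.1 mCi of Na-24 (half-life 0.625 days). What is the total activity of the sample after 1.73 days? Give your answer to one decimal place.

Sr-89: 12.1 × (1/2)^(1.73/50.5) = 12.1 × (1/2)^0.034257 ≈ 11.816 mCi.
Na-24: 17.1 × (1/2)^(1.73/0.625) = 17.1 × (1/2)^2.768 ≈ 2.5104 mCi.
Total = 11.816 + 2.5104 ≈ 14.326 mCi.

14.3 mCi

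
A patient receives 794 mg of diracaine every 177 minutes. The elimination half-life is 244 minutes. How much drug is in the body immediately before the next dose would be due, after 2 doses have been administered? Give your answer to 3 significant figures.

771 mg

The 2 doses were given 354, 177 minutes ago.
Total = 794·(1/2)^(354/244) + 794·(1/2)^(177/244)
      = 290.46 + 480.23 ≈ 770.69 mg.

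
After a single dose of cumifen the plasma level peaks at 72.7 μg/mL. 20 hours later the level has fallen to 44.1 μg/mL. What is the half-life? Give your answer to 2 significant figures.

A/A₀ = 44.1/72.7 ≈ 0.6066.
n = log₂(1.6485) ≈ 0.72118 half-lives elapsed in 20 hours.
t½ = 20/0.72118 ≈ 27.732 hours.

28 hours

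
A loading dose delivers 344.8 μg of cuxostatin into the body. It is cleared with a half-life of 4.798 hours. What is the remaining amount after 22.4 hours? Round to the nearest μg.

Number of half-lives: n = 22.4/4.798 ≈ 4.6686.
Remaining = 344.8 × (1/2)^4.6686 = 344.8 × 0.039319 ≈ 13.557 μg.

14 μg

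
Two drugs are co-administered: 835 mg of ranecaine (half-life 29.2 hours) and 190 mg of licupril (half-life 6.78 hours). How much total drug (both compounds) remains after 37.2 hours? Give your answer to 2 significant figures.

350 mg

ranecaine: 835 × (1/2)^(37.2/29.2) = 835 × (1/2)^1.274 ≈ 345.29 mg.
licupril: 190 × (1/2)^(37.2/6.78) = 190 × (1/2)^5.4867 ≈ 4.2373 mg.
Total = 345.29 + 4.2373 ≈ 349.53 mg.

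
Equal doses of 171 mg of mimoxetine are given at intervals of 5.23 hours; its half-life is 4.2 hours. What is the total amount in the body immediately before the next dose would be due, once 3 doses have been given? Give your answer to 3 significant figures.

115 mg

The 3 doses were given 15.69, 10.46, 5.23 hours ago.
Total = 171·(1/2)^(15.69/4.2) + 171·(1/2)^(10.46/4.2) + 171·(1/2)^(5.23/4.2)
      = 12.836 + 30.429 + 72.134 ≈ 115.4 mg.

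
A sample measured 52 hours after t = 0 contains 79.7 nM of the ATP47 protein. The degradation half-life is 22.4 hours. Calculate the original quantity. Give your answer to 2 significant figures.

Number of half-lives elapsed: n = 52/22.4 ≈ 2.3214.
A₀ = A × 2^n = 79.7 × 2^2.3214 = 79.7 × 4.9983 ≈ 398.36 nM.

400 nM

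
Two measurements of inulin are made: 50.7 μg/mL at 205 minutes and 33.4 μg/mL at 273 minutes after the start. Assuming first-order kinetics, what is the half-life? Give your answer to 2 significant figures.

110 minutes

Over Δt = 273 − 205 = 68 minutes, the level fell by a factor of 50.7/33.4 ≈ 1.518.
n = log₂(1.518) ≈ 0.60214 half-lives, so t½ = 68/0.60214 ≈ 112.93 minutes.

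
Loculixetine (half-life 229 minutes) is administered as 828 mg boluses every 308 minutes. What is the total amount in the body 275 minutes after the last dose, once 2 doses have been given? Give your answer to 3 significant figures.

The 2 doses were given 583, 275 minutes ago.
Total = 828·(1/2)^(583/229) + 828·(1/2)^(275/229)
      = 141.79 + 360.19 ≈ 501.98 mg.

502 mg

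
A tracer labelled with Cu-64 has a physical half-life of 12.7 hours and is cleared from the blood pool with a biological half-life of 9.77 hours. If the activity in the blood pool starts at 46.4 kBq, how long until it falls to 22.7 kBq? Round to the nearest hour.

1/t_eff = 1/t_phys + 1/t_biol = 1/12.7 + 1/9.77 = 0.18109 per hour.
t_eff = 12.7 × 9.77 / (12.7 + 9.77) ≈ 5.522 hours.
n = log₂(46.4/22.7) ≈ 1.0314; t = 1.0314 × 5.522 ≈ 5.6956 hours.

6 hours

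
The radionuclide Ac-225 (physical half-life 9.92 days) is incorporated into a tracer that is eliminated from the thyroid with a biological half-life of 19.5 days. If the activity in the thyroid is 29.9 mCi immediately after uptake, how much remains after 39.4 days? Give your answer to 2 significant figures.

1/t_eff = 1/t_phys + 1/t_biol = 1/9.92 + 1/19.5 = 0.15209 per day.
t_eff = 9.92 × 19.5 / (9.92 + 19.5) ≈ 6.5751 days.
Remaining = 29.9 × (1/2)^(39.4/6.5751) = 29.9 × (1/2)^5.9923 ≈ 0.46969 mCi.

0.47 mCi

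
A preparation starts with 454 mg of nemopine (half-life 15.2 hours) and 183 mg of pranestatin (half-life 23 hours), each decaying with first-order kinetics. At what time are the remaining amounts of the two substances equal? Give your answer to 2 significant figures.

Set 454·(1/2)^(t/15.2) = 183·(1/2)^(t/23).
Taking log₂: log₂(454/183) = t·(1/15.2 − 1/23).
log₂(2.4809) = 1.3108; 1/15.2 − 1/23 = 0.022311.
t = 1.3108 / 0.022311 ≈ 58.753 hours.

59 hours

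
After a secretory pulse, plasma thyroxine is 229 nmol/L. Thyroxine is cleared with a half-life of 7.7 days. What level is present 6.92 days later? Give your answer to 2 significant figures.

120 nmol/L

Number of half-lives: n = 6.92/7.7 ≈ 0.8987.
Remaining = 229 × (1/2)^0.8987 = 229 × 0.53637 ≈ 122.83 nmol/L.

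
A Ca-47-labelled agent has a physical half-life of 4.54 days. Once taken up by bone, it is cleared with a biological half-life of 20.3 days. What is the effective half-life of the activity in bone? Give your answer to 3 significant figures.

3.71 days

1/t_eff = 1/t_phys + 1/t_biol = 1/4.54 + 1/20.3 = 0.26953 per day.
t_eff = 4.54 × 20.3 / (4.54 + 20.3) ≈ 3.7102 days.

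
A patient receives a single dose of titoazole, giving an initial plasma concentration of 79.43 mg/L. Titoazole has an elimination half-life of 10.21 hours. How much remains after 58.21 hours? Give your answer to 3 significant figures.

1.53 mg/L

Number of half-lives: n = 58.21/10.21 ≈ 5.7013.
Remaining = 79.43 × (1/2)^5.7013 = 79.43 × 0.01922 ≈ 1.5266 mg/L.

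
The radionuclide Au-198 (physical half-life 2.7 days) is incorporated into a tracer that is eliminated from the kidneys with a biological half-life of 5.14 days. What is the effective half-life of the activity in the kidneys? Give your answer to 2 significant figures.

1/t_eff = 1/t_phys + 1/t_biol = 1/2.7 + 1/5.14 = 0.56492 per day.
t_eff = 2.7 × 5.14 / (2.7 + 5.14) ≈ 1.7702 days.

1.8 days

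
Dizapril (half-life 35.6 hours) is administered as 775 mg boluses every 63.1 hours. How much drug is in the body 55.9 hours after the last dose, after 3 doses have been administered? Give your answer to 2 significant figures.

360 mg

The 3 doses were given 182.1, 119, 55.9 hours ago.
Total = 775·(1/2)^(182.1/35.6) + 775·(1/2)^(119/35.6) + 775·(1/2)^(55.9/35.6)
      = 22.361 + 76.392 + 260.99 ≈ 359.74 mg.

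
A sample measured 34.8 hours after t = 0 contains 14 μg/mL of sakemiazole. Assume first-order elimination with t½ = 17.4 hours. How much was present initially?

Number of half-lives elapsed: n = 34.8/17.4 ≈ 2.
A₀ = A × 2^n = 14 × 2^2 = 14 × 4 ≈ 56 μg/mL.

56 μg/mL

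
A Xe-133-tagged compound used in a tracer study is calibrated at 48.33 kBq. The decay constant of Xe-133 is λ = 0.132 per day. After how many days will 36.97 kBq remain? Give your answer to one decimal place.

t½ = ln 2 / λ = 0.69315 / 0.132 ≈ 5.2511 days.
Fraction remaining = 36.97/48.33 ≈ 0.76495.
n = log₂(48.33/36.97) = ln(1.3073)/ln 2 ≈ 0.38656 half-lives.
t = n × t½ = 0.38656 × 5.2511 ≈ 2.0299 days.

2.0 days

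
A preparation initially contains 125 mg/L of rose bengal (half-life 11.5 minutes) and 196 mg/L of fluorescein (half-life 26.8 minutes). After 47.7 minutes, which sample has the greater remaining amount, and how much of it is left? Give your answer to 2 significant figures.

rose bengal: 125 × (1/2)^4.1478 ≈ 7.0516 mg/L.
fluorescein: 196 × (1/2)^1.7799 ≈ 57.078 mg/L.
Fluorescein has more remaining, at ≈ 57.078 mg/L.

fluorescein, 57 mg/L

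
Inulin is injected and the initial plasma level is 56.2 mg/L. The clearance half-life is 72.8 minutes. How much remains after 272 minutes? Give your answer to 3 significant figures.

Number of half-lives: n = 272/72.8 ≈ 3.7363.
Remaining = 56.2 × (1/2)^3.7363 = 56.2 × 0.075036 ≈ 4.2171 mg/L.

4.22 mg/L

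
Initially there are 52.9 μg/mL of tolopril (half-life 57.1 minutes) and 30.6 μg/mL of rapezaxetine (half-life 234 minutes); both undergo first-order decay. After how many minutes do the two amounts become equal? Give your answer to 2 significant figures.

60 minutes

Set 52.9·(1/2)^(t/57.1) = 30.6·(1/2)^(t/234).
Taking log₂: log₂(52.9/30.6) = t·(1/57.1 − 1/234).
log₂(1.7288) = 0.78974; 1/57.1 − 1/234 = 0.01324.
t = 0.78974 / 0.01324 ≈ 59.649 minutes.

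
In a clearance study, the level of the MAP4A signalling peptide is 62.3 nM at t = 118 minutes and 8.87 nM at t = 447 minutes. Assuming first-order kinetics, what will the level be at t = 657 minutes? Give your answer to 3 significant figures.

2.56 nM

Over Δt = 447 − 118 = 329 minutes, the level fell by a factor of 62.3/8.87 ≈ 7.0237.
n = log₂(7.0237) ≈ 2.8122 half-lives, so t½ = 329/2.8122 ≈ 116.99 minutes.
From t = 447 to t = 657: 8.87 × (1/2)^((657−447)/116.99) ≈ 2.556 nM.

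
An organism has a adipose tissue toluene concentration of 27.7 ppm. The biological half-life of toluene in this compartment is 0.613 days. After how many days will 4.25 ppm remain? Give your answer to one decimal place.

1.7 days

Fraction remaining = 4.25/27.7 ≈ 0.15343.
n = log₂(27.7/4.25) = ln(6.5176)/ln 2 ≈ 2.7044 half-lives.
t = n × t½ = 2.7044 × 0.613 ≈ 1.6578 days.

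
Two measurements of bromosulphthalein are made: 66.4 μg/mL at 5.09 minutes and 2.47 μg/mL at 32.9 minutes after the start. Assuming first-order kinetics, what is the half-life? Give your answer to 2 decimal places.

5.86 minutes

Over Δt = 32.9 − 5.09 = 27.81 minutes, the level fell by a factor of 66.4/2.47 ≈ 26.883.
n = log₂(26.883) ≈ 4.7486 half-lives, so t½ = 27.81/4.7486 ≈ 5.8565 minutes.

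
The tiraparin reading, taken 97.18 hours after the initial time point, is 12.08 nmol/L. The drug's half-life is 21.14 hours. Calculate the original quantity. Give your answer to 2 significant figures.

Number of half-lives elapsed: n = 97.18/21.14 ≈ 4.597.
A₀ = A × 2^n = 12.08 × 2^4.597 = 12.08 × 24.201 ≈ 292.34 nmol/L.

290 nmol/L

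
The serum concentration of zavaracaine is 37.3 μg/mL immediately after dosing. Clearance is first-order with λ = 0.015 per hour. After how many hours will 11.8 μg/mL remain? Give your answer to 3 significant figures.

t½ = ln 2 / λ = 0.69315 / 0.015 ≈ 46.21 hours.
Fraction remaining = 11.8/37.3 ≈ 0.31635.
n = log₂(37.3/11.8) = ln(3.161)/ln 2 ≈ 1.6604 half-lives.
t = n × t½ = 1.6604 × 46.21 ≈ 76.726 hours.

76.7 hours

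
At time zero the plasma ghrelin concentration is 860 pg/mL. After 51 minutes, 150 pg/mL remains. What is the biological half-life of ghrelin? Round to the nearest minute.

A/A₀ = 150/860 ≈ 0.17442.
n = log₂(5.7333) ≈ 2.5194 half-lives elapsed in 51 minutes.
t½ = 51/2.5194 ≈ 20.243 minutes.

20 minutes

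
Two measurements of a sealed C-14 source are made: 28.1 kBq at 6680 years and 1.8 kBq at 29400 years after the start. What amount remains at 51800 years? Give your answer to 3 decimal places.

0.120 kBq

Over Δt = 29400 − 6680 = 22720 years, the level fell by a factor of 28.1/1.8 ≈ 15.611.
n = log₂(15.611) ≈ 3.9645 half-lives, so t½ = 22720/3.9645 ≈ 5730.9 years.
From t = 29400 to t = 51800: 1.8 × (1/2)^((51800−29400)/5730.9) ≈ 0.11985 kBq.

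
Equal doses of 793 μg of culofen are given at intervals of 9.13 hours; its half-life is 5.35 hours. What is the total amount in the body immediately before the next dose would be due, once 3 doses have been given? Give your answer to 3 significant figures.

340 μg

The 3 doses were given 27.39, 18.26, 9.13 hours ago.
Total = 793·(1/2)^(27.39/5.35) + 793·(1/2)^(18.26/5.35) + 793·(1/2)^(9.13/5.35)
      = 22.809 + 74.444 + 242.97 ≈ 340.22 μg.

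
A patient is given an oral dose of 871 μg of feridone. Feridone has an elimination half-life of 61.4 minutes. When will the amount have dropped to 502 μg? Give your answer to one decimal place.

48.8 minutes

Fraction remaining = 502/871 ≈ 0.57635.
n = log₂(871/502) = ln(1.7351)/ln 2 ≈ 0.79499 half-lives.
t = n × t½ = 0.79499 × 61.4 ≈ 48.812 minutes.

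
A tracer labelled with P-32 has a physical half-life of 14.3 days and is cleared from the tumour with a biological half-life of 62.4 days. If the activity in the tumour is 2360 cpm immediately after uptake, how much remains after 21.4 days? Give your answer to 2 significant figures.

1/t_eff = 1/t_phys + 1/t_biol = 1/14.3 + 1/62.4 = 0.085956 per day.
t_eff = 14.3 × 62.4 / (14.3 + 62.4) ≈ 11.634 days.
Remaining = 2360 × (1/2)^(21.4/11.634) = 2360 × (1/2)^1.8395 ≈ 659.45 cpm.

660 cpm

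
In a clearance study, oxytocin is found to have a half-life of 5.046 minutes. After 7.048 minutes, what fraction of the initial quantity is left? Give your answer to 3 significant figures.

0.380

n = 7.048/5.046 ≈ 1.3967 half-lives.
Fraction remaining = (1/2)^1.3967 ≈ 0.37978.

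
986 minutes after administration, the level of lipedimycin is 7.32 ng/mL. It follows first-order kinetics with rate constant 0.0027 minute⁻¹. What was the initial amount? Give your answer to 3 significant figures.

t½ = ln 2 / k = 0.69315 / 0.0027 ≈ 256.72 minutes.
Number of half-lives elapsed: n = 986/256.72 ≈ 3.8407.
A₀ = A × 2^n = 7.32 × 2^3.8407 = 7.32 × 14.328 ≈ 104.88 ng/mL.

105 ng/mL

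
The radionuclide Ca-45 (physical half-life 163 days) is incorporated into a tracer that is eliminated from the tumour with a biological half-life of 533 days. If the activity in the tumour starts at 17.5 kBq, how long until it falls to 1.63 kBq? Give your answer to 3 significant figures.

427 days

1/t_eff = 1/t_phys + 1/t_biol = 1/163 + 1/533 = 0.0080111 per day.
t_eff = 163 × 533 / (163 + 533) ≈ 124.83 days.
n = log₂(17.5/1.63) ≈ 3.4244; t = 3.4244 × 124.83 ≈ 427.46 days.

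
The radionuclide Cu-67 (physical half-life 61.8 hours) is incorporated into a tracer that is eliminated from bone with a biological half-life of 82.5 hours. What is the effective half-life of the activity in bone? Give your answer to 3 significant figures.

1/t_eff = 1/t_phys + 1/t_biol = 1/61.8 + 1/82.5 = 0.028302 per hour.
t_eff = 61.8 × 82.5 / (61.8 + 82.5) ≈ 35.333 hours.

35.3 hours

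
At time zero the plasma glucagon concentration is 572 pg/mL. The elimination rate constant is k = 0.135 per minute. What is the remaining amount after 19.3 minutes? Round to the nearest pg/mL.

42 pg/mL

t½ = ln 2 / k = 0.69315 / 0.135 ≈ 5.1344 minutes.
Number of half-lives: n = 19.3/5.1344 ≈ 3.7589.
Remaining = 572 × (1/2)^3.7589 = 572 × 0.073866 ≈ 42.251 pg/mL.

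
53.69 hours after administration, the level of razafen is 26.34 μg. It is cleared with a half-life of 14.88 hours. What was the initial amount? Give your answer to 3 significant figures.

321 μg

Number of half-lives elapsed: n = 53.69/14.88 ≈ 3.6082.
A₀ = A × 2^n = 26.34 × 2^3.6082 = 26.34 × 12.195 ≈ 321.21 μg.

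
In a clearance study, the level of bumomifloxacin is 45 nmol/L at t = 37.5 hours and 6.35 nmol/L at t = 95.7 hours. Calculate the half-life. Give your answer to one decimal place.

Over Δt = 95.7 − 37.5 = 58.2 hours, the level fell by a factor of 45/6.35 ≈ 7.0866.
n = log₂(7.0866) ≈ 2.8251 half-lives, so t½ = 58.2/2.8251 ≈ 20.601 hours.

20.6 hours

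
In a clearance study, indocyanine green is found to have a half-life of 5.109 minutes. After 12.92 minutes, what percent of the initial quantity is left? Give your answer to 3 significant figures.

17.3%

n = 12.92/5.109 ≈ 2.5289 half-lives.
Fraction remaining = (1/2)^2.5289 ≈ 0.17327, i.e. 17.327%.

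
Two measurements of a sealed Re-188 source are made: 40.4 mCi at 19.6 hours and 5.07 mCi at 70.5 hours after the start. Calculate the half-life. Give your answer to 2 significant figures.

17 hours

Over Δt = 70.5 − 19.6 = 50.9 hours, the level fell by a factor of 40.4/5.07 ≈ 7.9684.
n = log₂(7.9684) ≈ 2.9943 half-lives, so t½ = 50.9/2.9943 ≈ 16.999 hours.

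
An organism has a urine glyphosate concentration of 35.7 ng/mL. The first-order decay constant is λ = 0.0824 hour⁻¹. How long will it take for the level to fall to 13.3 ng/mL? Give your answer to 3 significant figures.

12.0 hours

t½ = ln 2 / λ = 0.69315 / 0.0824 ≈ 8.412 hours.
Fraction remaining = 13.3/35.7 ≈ 0.37255.
n = log₂(35.7/13.3) = ln(2.6842)/ln 2 ≈ 1.4245 half-lives.
t = n × t½ = 1.4245 × 8.412 ≈ 11.983 hours.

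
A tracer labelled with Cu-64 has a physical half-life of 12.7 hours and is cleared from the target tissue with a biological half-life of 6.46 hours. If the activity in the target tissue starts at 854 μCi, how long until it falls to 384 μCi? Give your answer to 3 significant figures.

4.94 hours

1/t_eff = 1/t_phys + 1/t_biol = 1/12.7 + 1/6.46 = 0.23354 per hour.
t_eff = 12.7 × 6.46 / (12.7 + 6.46) ≈ 4.2819 hours.
n = log₂(854/384) ≈ 1.1531; t = 1.1531 × 4.2819 ≈ 4.9376 hours.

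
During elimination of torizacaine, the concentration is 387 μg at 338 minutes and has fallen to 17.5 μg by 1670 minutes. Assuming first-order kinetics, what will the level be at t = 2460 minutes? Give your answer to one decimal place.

2.8 μg

Over Δt = 1670 − 338 = 1332 minutes, the level fell by a factor of 387/17.5 ≈ 22.114.
n = log₂(22.114) ≈ 4.4669 half-lives, so t½ = 1332/4.4669 ≈ 298.19 minutes.
From t = 1670 to t = 2460: 17.5 × (1/2)^((2460−1670)/298.19) ≈ 2.7895 μg.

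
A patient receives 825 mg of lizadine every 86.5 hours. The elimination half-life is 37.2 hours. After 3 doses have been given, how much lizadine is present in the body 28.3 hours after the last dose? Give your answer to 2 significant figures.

600 mg

The 3 doses were given 201.3, 114.8, 28.3 hours ago.
Total = 825·(1/2)^(201.3/37.2) + 825·(1/2)^(114.8/37.2) + 825·(1/2)^(28.3/37.2)
      = 19.386 + 97.156 + 486.91 ≈ 603.45 mg.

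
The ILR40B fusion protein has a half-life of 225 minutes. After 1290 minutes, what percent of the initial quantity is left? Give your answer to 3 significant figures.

n = 1290/225 ≈ 5.7333 half-lives.
Fraction remaining = (1/2)^5.7333 ≈ 0.018797, i.e. 1.8797%.

1.88%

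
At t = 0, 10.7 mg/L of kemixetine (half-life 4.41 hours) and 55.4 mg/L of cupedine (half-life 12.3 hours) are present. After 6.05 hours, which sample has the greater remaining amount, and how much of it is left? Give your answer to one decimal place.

kemixetine: 10.7 × (1/2)^1.3719 ≈ 4.1343 mg/L.
cupedine: 55.4 × (1/2)^0.49187 ≈ 39.395 mg/L.
Cupedine has more remaining, at ≈ 39.395 mg/L.

cupedine, 39.4 mg/L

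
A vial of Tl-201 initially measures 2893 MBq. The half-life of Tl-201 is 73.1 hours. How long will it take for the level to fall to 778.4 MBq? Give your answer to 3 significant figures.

138 hours

Fraction remaining = 778.4/2893 ≈ 0.26906.
n = log₂(2893/778.4) = ln(3.7166)/ln 2 ≈ 1.894 half-lives.
t = n × t½ = 1.894 × 73.1 ≈ 138.45 hours.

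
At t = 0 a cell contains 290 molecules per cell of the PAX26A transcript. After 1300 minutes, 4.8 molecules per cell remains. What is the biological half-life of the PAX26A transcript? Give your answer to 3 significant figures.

A/A₀ = 4.8/290 ≈ 0.016552.
n = log₂(60.417) ≈ 5.9169 half-lives elapsed in 1300 minutes.
t½ = 1300/5.9169 ≈ 219.71 minutes.

220 minutes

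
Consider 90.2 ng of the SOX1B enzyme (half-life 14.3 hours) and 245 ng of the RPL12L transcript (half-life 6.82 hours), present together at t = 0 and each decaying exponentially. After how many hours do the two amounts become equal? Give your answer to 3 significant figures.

18.8 hours

Set 90.2·(1/2)^(t/14.3) = 245·(1/2)^(t/6.82).
Taking log₂: log₂(90.2/245) = t·(1/14.3 − 1/6.82).
log₂(0.36816) = -1.4416; 1/14.3 − 1/6.82 = -0.076697.
t = -1.4416 / -0.076697 ≈ 18.796 hours.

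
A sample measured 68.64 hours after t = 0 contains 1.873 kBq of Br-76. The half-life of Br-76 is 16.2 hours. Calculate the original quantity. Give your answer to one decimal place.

Number of half-lives elapsed: n = 68.64/16.2 ≈ 4.237.
A₀ = A × 2^n = 1.873 × 2^4.237 = 1.873 × 18.857 ≈ 35.319 kBq.

35.3 kBq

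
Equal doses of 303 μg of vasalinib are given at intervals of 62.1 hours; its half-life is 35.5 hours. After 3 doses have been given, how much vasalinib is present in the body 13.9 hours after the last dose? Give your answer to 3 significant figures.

320 μg

The 3 doses were given 138.1, 76, 13.9 hours ago.
Total = 303·(1/2)^(138.1/35.5) + 303·(1/2)^(76/35.5) + 303·(1/2)^(13.9/35.5)
      = 20.436 + 68.704 + 230.98 ≈ 320.12 μg.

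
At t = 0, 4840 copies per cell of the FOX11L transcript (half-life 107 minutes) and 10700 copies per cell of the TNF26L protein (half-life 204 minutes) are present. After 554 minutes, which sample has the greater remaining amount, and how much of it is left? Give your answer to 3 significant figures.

FOX11L transcript: 4840 × (1/2)^5.1776 ≈ 133.73 copies per cell.
TNF26L protein: 10700 × (1/2)^2.7157 ≈ 1628.8 copies per cell.
TNF26L protein has more remaining, at ≈ 1628.8 copies per cell.

TNF26L protein, 1630 copies per cell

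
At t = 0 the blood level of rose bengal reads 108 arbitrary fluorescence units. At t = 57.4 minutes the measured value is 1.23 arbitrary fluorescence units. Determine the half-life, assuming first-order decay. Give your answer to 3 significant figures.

A/A₀ = 1.23/108 ≈ 0.011389.
n = log₂(87.805) ≈ 6.4562 half-lives elapsed in 57.4 minutes.
t½ = 57.4/6.4562 ≈ 8.8906 minutes.

8.89 minutes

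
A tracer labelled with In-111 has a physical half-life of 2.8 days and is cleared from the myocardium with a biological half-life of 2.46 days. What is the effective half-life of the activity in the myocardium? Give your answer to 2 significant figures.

1.3 days

1/t_eff = 1/t_phys + 1/t_biol = 1/2.8 + 1/2.46 = 0.76365 per day.
t_eff = 2.8 × 2.46 / (2.8 + 2.46) ≈ 1.3095 days.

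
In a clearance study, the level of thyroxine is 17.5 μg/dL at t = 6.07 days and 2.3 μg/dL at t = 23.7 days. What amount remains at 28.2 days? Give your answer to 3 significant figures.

1.37 μg/dL

Over Δt = 23.7 − 6.07 = 17.63 days, the level fell by a factor of 17.5/2.3 ≈ 7.6087.
n = log₂(7.6087) ≈ 2.9276 half-lives, so t½ = 17.63/2.9276 ≈ 6.0219 days.
From t = 23.7 to t = 28.2: 2.3 × (1/2)^((28.2−23.7)/6.0219) ≈ 1.3702 μg/dL.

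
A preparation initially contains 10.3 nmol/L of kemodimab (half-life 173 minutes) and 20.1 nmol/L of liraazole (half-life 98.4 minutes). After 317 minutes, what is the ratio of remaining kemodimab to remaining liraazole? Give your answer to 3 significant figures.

kemodimab: 10.3 × (1/2)^(317/173) = 10.3 × (1/2)^1.8324 ≈ 2.8923 nmol/L.
liraazole: 20.1 × (1/2)^(317/98.4) = 20.1 × (1/2)^3.2215 ≈ 2.1548 nmol/L.
Ratio ≈ 2.8923 / 2.1548 ≈ 1.3422.

1.34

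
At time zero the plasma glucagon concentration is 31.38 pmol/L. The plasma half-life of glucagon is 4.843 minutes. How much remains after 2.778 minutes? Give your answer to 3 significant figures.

Number of half-lives: n = 2.778/4.843 ≈ 0.57361.
Remaining = 31.38 × (1/2)^0.57361 = 31.38 × 0.67193 ≈ 21.085 pmol/L.

21.1 pmol/L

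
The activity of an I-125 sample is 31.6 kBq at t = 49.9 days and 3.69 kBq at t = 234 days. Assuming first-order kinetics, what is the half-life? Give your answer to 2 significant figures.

Over Δt = 234 − 49.9 = 184.1 days, the level fell by a factor of 31.6/3.69 ≈ 8.5637.
n = log₂(8.5637) ≈ 3.0982 half-lives, so t½ = 184.1/3.0982 ≈ 59.421 days.

59 days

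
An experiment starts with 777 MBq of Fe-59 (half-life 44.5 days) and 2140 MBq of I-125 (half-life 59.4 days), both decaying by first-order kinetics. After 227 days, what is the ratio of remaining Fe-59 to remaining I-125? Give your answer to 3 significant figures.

0.150

Fe-59: 777 × (1/2)^(227/44.5) = 777 × (1/2)^5.1011 ≈ 22.638 MBq.
I-125: 2140 × (1/2)^(227/59.4) = 2140 × (1/2)^3.8215 ≈ 151.36 MBq.
Ratio ≈ 22.638 / 151.36 ≈ 0.14956.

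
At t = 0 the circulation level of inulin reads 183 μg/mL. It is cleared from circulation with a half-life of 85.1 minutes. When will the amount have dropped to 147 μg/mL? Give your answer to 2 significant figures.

Fraction remaining = 147/183 ≈ 0.80328.
n = log₂(183/147) = ln(1.2449)/ln 2 ≈ 0.31603 half-lives.
t = n × t½ = 0.31603 × 85.1 ≈ 26.894 minutes.

27 minutes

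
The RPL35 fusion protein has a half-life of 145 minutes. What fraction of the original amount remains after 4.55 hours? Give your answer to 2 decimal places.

4.55 hours = 273 minutes.
n = 273/145 ≈ 1.8828 half-lives.
Fraction remaining = (1/2)^1.8828 ≈ 0.27116.

0.27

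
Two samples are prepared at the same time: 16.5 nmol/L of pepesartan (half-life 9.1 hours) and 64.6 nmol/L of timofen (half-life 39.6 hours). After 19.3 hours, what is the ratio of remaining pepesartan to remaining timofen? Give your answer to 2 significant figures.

0.082

pepesartan: 16.5 × (1/2)^(19.3/9.1) = 16.5 × (1/2)^2.1209 ≈ 3.7935 nmol/L.
timofen: 64.6 × (1/2)^(19.3/39.6) = 64.6 × (1/2)^0.48737 ≈ 46.081 nmol/L.
Ratio ≈ 3.7935 / 46.081 ≈ 0.082322.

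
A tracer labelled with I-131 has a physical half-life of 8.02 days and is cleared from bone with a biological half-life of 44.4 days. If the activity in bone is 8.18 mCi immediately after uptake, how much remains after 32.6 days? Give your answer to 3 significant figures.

0.294 mCi

1/t_eff = 1/t_phys + 1/t_biol = 1/8.02 + 1/44.4 = 0.14721 per day.
t_eff = 8.02 × 44.4 / (8.02 + 44.4) ≈ 6.793 days.
Remaining = 8.18 × (1/2)^(32.6/6.793) = 8.18 × (1/2)^4.7991 ≈ 0.29382 mCi.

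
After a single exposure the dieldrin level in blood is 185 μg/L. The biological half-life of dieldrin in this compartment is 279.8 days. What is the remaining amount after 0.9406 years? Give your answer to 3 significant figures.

79.0 μg/L

Convert the elapsed time: 0.9406 years = 343.319 days.
Number of half-lives: n = 343.319/279.8 ≈ 1.227.
Remaining = 185 × (1/2)^1.227 = 185 × 0.4272 ≈ 79.032 μg/L.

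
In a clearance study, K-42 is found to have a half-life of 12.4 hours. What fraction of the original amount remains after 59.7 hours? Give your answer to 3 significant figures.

n = 59.7/12.4 ≈ 4.8145 half-lives.
Fraction remaining = (1/2)^4.8145 ≈ 0.035537.

0.0355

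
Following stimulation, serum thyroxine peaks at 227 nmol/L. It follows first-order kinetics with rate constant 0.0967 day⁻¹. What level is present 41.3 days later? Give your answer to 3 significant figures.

t½ = ln 2 / λ = 0.69315 / 0.0967 ≈ 7.168 days.
Number of half-lives: n = 41.3/7.168 ≈ 5.7617.
Remaining = 227 × (1/2)^5.7617 = 227 × 0.018431 ≈ 4.1839 nmol/L.

4.18 nmol/L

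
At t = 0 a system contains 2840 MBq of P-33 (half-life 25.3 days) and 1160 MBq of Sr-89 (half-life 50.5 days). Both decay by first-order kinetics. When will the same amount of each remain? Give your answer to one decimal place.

Set 2840·(1/2)^(t/25.3) = 1160·(1/2)^(t/50.5).
Taking log₂: log₂(2840/1160) = t·(1/25.3 − 1/50.5).
log₂(2.4483) = 1.2918; 1/25.3 − 1/50.5 = 0.019724.
t = 1.2918 / 0.019724 ≈ 65.493 days.

65.5 days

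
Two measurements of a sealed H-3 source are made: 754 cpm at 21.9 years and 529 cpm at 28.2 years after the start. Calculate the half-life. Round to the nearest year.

Over Δt = 28.2 − 21.9 = 6.3 years, the level fell by a factor of 754/529 ≈ 1.4253.
n = log₂(1.4253) ≈ 0.5113 half-lives, so t½ = 6.3/0.5113 ≈ 12.322 years.

12 years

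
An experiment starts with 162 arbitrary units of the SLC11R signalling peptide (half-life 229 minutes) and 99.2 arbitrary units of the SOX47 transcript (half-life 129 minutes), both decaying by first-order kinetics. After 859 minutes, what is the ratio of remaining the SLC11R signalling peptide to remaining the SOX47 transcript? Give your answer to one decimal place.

SLC11R signalling peptide: 162 × (1/2)^(859/229) = 162 × (1/2)^3.7511 ≈ 12.032 arbitrary units.
SOX47 transcript: 99.2 × (1/2)^(859/129) = 99.2 × (1/2)^6.6589 ≈ 0.9817 arbitrary units.
Ratio ≈ 12.032 / 0.9817 ≈ 12.256.

12.3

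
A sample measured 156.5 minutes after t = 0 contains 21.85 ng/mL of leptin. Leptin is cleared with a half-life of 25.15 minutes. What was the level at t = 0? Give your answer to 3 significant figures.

1630 ng/mL

Number of half-lives elapsed: n = 156.5/25.15 ≈ 6.2227.
A₀ = A × 2^n = 21.85 × 2^6.2227 = 21.85 × 74.681 ≈ 1631.8 ng/mL.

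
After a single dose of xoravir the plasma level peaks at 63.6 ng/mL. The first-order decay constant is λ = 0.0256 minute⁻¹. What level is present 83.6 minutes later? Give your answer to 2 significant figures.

7.5 ng/mL

t½ = ln 2 / λ = 0.69315 / 0.0256 ≈ 27.076 minutes.
Number of half-lives: n = 83.6/27.076 ≈ 3.0876.
Remaining = 63.6 × (1/2)^3.0876 = 63.6 × 0.11764 ≈ 7.4817 ng/mL.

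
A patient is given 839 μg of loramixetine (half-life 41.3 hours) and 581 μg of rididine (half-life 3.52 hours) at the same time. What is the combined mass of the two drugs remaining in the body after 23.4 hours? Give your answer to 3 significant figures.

loramixetine: 839 × (1/2)^(23.4/41.3) = 839 × (1/2)^0.56659 ≈ 566.5 μg.
rididine: 581 × (1/2)^(23.4/3.52) = 581 × (1/2)^6.6477 ≈ 5.7944 μg.
Total = 566.5 + 5.7944 ≈ 572.3 μg.

572 μg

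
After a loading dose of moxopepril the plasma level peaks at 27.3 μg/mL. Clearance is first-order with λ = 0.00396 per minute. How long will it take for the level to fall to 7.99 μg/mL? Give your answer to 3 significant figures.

310 minutes

t½ = ln 2 / λ = 0.69315 / 0.00396 ≈ 175.04 minutes.
Fraction remaining = 7.99/27.3 ≈ 0.29267.
n = log₂(27.3/7.99) = ln(3.4168)/ln 2 ≈ 1.7726 half-lives.
t = n × t½ = 1.7726 × 175.04 ≈ 310.28 minutes.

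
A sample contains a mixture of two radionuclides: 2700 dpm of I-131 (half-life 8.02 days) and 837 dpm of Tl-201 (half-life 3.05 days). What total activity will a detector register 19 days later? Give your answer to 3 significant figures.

I-131: 2700 × (1/2)^(19/8.02) = 2700 × (1/2)^2.3691 ≈ 522.64 dpm.
Tl-201: 837 × (1/2)^(19/3.05) = 837 × (1/2)^6.2295 ≈ 11.155 dpm.
Total = 522.64 + 11.155 ≈ 533.79 dpm.

534 dpm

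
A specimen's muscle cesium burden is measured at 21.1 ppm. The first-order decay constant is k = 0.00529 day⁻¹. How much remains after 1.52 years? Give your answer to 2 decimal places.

t½ = ln 2 / k = 0.69315 / 0.00529 ≈ 131.03 days.
Convert the elapsed time: 1.52 years = 554.8 days.
Number of half-lives: n = 554.8/131.03 ≈ 4.2342.
Remaining = 21.1 × (1/2)^4.2342 = 21.1 × 0.053136 ≈ 1.1212 ppm.

1.12 ppm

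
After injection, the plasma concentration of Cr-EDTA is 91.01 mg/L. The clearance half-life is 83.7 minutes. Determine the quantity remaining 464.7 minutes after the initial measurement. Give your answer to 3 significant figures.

Number of half-lives: n = 464.7/83.7 ≈ 5.552.
Remaining = 91.01 × (1/2)^5.552 = 91.01 × 0.021315 ≈ 1.9399 mg/L.

1.94 mg/L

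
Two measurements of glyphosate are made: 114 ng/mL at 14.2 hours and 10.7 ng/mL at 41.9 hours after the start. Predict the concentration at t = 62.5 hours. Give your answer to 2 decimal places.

1.84 ng/mL

Over Δt = 41.9 − 14.2 = 27.7 hours, the level fell by a factor of 114/10.7 ≈ 10.654.
n = log₂(10.654) ≈ 3.4134 half-lives, so t½ = 27.7/3.4134 ≈ 8.1152 hours.
From t = 41.9 to t = 62.5: 10.7 × (1/2)^((62.5−41.9)/8.1152) ≈ 1.8418 ng/mL.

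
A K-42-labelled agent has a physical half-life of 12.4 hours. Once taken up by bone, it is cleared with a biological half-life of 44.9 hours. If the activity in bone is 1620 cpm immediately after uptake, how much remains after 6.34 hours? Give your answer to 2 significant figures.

1000 cpm

1/t_eff = 1/t_phys + 1/t_biol = 1/12.4 + 1/44.9 = 0.10292 per hour.
t_eff = 12.4 × 44.9 / (12.4 + 44.9) ≈ 9.7166 hours.
Remaining = 1620 × (1/2)^(6.34/9.7166) = 1620 × (1/2)^0.65249 ≈ 1030.6 cpm.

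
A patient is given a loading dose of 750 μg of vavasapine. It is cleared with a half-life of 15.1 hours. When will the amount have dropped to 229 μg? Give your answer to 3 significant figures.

25.8 hours

Fraction remaining = 229/750 ≈ 0.30533.
n = log₂(750/229) = ln(3.2751)/ln 2 ≈ 1.7115 half-lives.
t = n × t½ = 1.7115 × 15.1 ≈ 25.844 hours.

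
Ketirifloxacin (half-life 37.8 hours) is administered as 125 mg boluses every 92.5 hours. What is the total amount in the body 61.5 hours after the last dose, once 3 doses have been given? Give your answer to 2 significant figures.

The 3 doses were given 246.5, 154, 61.5 hours ago.
Total = 125·(1/2)^(246.5/37.8) + 125·(1/2)^(154/37.8) + 125·(1/2)^(61.5/37.8)
      = 1.361 + 7.4215 + 40.471 ≈ 49.253 mg.

49 mg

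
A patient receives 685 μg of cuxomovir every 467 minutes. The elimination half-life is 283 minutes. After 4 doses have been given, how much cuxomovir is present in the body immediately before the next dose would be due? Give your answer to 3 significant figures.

The 4 doses were given 1868, 1401, 934, 467 minutes ago.
Total = 685·(1/2)^(1868/283) + 685·(1/2)^(1401/283) + 685·(1/2)^(934/283) + 685·(1/2)^(467/283)
      = 7.058 + 22.153 + 69.532 + 218.24 ≈ 316.98 μg.

317 μg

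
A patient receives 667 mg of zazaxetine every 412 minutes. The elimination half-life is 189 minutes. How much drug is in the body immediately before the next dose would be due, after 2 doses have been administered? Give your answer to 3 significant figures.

180 mg

The 2 doses were given 824, 412 minutes ago.
Total = 667·(1/2)^(824/189) + 667·(1/2)^(412/189)
      = 32.486 + 147.2 ≈ 179.69 mg.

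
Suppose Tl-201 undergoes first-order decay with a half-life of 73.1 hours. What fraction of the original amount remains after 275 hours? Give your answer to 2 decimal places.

0.07

n = 275/73.1 ≈ 3.762 half-lives.
Fraction remaining = (1/2)^3.762 ≈ 0.073711.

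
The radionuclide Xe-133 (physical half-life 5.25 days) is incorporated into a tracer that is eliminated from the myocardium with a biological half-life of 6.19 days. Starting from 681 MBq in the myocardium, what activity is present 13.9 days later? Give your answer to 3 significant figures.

1/t_eff = 1/t_phys + 1/t_biol = 1/5.25 + 1/6.19 = 0.35203 per day.
t_eff = 5.25 × 6.19 / (5.25 + 6.19) ≈ 2.8407 days.
Remaining = 681 × (1/2)^(13.9/2.8407) = 681 × (1/2)^4.8932 ≈ 22.917 MBq.

22.9 MBq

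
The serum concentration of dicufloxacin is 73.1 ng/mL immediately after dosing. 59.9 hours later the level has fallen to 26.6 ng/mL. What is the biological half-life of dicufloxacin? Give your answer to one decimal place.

41.1 hours

A/A₀ = 26.6/73.1 ≈ 0.36389.
n = log₂(2.7481) ≈ 1.4584 half-lives elapsed in 59.9 hours.
t½ = 59.9/1.4584 ≈ 41.071 hours.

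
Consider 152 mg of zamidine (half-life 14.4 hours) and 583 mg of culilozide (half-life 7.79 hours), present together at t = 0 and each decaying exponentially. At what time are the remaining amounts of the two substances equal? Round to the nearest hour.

33 hours

Set 152·(1/2)^(t/14.4) = 583·(1/2)^(t/7.79).
Taking log₂: log₂(152/583) = t·(1/14.4 − 1/7.79).
log₂(0.26072) = -1.9394; 1/14.4 − 1/7.79 = -0.058925.
t = -1.9394 / -0.058925 ≈ 32.913 hours.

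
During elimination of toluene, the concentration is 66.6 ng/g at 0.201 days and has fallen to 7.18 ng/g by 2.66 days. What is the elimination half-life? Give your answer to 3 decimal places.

0.765 days

Over Δt = 2.66 − 0.201 = 2.459 days, the level fell by a factor of 66.6/7.18 ≈ 9.2758.
n = log₂(9.2758) ≈ 3.2135 half-lives, so t½ = 2.459/3.2135 ≈ 0.76522 days.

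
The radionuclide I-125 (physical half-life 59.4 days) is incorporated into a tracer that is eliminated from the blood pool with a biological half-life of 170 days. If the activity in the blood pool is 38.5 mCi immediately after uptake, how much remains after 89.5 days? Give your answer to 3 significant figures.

1/t_eff = 1/t_phys + 1/t_biol = 1/59.4 + 1/170 = 0.022717 per day.
t_eff = 59.4 × 170 / (59.4 + 170) ≈ 44.019 days.
Remaining = 38.5 × (1/2)^(89.5/44.019) = 38.5 × (1/2)^2.0332 ≈ 9.406 mCi.

9.41 mCi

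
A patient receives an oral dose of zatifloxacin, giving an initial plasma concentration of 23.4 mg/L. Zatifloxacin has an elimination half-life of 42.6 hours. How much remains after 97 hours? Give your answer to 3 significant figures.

4.83 mg/L

Number of half-lives: n = 97/42.6 ≈ 2.277.
Remaining = 23.4 × (1/2)^2.277 = 23.4 × 0.20633 ≈ 4.8281 mg/L.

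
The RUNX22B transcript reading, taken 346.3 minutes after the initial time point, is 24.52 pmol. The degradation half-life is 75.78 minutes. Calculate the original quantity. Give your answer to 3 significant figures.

582 pmol

Number of half-lives elapsed: n = 346.3/75.78 ≈ 4.5698.
A₀ = A × 2^n = 24.52 × 2^4.5698 = 24.52 × 23.749 ≈ 582.33 pmol.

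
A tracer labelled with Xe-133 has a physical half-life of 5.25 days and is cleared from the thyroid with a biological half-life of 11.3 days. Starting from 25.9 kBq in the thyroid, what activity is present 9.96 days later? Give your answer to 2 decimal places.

1/t_eff = 1/t_phys + 1/t_biol = 1/5.25 + 1/11.3 = 0.27897 per day.
t_eff = 5.25 × 11.3 / (5.25 + 11.3) ≈ 3.5846 days.
Remaining = 25.9 × (1/2)^(9.96/3.5846) = 25.9 × (1/2)^2.7786 ≈ 3.7746 kBq.

3.77 kBq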